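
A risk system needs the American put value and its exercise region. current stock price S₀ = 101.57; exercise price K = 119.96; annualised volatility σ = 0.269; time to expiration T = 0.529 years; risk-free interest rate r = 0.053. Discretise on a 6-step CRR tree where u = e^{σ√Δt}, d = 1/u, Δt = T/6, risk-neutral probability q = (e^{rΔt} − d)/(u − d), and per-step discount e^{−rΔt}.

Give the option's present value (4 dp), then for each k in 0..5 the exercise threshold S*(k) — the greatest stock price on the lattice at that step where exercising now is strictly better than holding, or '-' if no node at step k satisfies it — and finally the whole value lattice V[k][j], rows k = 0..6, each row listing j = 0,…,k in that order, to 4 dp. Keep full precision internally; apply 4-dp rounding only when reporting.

price = 19.1878
boundary = - 93.7728 86.5741 93.7728 101.5700 110.0156
tree:
19.1878
26.1872 12.6212
33.3859 18.6414 6.9377
40.0320 26.1872 11.5434 2.5645
46.1678 33.3859 18.3900 5.0539 0.1900
51.8326 40.0320 26.1872 9.9444 0.3890 0.0000
57.0626 46.1678 33.3859 18.3900 0.7966 0.0000 0.0000

Δt=0.08817, u=1.08315, d=0.92323, q=0.50933, disc=e^(-rΔt)=0.99534
k=6 terminal: V=max(K-S,0) → 57.0626 46.1678 33.3859 18.3900 0.7966 0.0000 0.0000
k=5: j=0 S=68.1274 intr=51.8326 cont=51.2734 V=51.8326[EX]; j=1 S=79.9280 intr=40.0320 cont=39.4727 V=40.0320[EX]; j=2 S=93.7728 intr=26.1872 cont=25.6280 V=26.1872[EX]; j=3 S=110.0156 intr=9.9444 cont=9.3852 V=9.9444[EX]; j=4 S=129.0719 intr=0.0000 cont=0.3890 V=0.3890[hold]; j=5 S=151.4291 intr=0.0000 cont=0.0000 V=0.0000[hold]  S*(5)=110.0156
k=4: j=0 S=73.7922 intr=46.1678 cont=45.6086 V=46.1678[EX]; j=1 S=86.5741 intr=33.3859 cont=32.8267 V=33.3859[EX]; j=2 S=101.5700 intr=18.3900 cont=17.8308 V=18.3900[EX]; j=3 S=119.1634 intr=0.7966 cont=5.0539 V=5.0539[hold]; j=4 S=139.8043 intr=0.0000 cont=0.1900 V=0.1900[hold]  S*(4)=101.5700
k=3: j=0 S=79.9280 intr=40.0320 cont=39.4727 V=40.0320[EX]; j=1 S=93.7728 intr=26.1872 cont=25.6280 V=26.1872[EX]; j=2 S=110.0156 intr=9.9444 cont=11.5434 V=11.5434[hold]; j=3 S=129.0719 intr=0.0000 cont=2.5645 V=2.5645[hold]  S*(3)=93.7728
k=2: j=0 S=86.5741 intr=33.3859 cont=32.8267 V=33.3859[EX]; j=1 S=101.5700 intr=18.3900 cont=18.6414 V=18.6414[hold]; j=2 S=119.1634 intr=0.7966 cont=6.9377 V=6.9377[hold]  S*(2)=86.5741
k=1: j=0 S=93.7728 intr=26.1872 cont=25.7554 V=26.1872[EX]; j=1 S=110.0156 intr=9.9444 cont=12.6212 V=12.6212[hold]  S*(1)=93.7728
k=0: j=0 S=101.5700 intr=18.3900 cont=19.1878 V=19.1878[hold]  S*(0)=-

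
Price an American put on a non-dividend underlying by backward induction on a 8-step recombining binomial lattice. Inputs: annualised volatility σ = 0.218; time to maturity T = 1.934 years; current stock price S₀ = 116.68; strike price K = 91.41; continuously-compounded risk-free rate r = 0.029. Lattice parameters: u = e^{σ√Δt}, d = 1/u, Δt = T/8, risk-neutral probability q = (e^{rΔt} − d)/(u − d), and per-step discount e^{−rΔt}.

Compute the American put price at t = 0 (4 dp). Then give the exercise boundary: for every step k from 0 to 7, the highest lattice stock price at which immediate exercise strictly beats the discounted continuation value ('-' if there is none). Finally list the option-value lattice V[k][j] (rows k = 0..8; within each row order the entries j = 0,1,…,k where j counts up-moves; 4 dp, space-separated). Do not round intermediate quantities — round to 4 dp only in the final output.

Δt=0.24175, u=1.11314, d=0.89836, q=0.50598, disc=e^(-rΔt)=0.99301
k=8 terminal: V=max(K-S,0) → 41.9114 30.0771 15.4133 0.0000 0.0000 0.0000 0.0000 0.0000 0.0000
k=7: j=0 S=55.0989 intr=36.3111 cont=35.6725 V=36.3111[EX]; j=1 S=68.2722 intr=23.1378 cont=22.4992 V=23.1378[EX]; j=2 S=84.5951 intr=6.8149 cont=7.5612 V=7.5612[hold]; j=3 S=104.8204 intr=0.0000 cont=0.0000 V=0.0000[hold]; j=4 S=129.8814 intr=0.0000 cont=0.0000 V=0.0000[hold]; j=5 S=160.9340 intr=0.0000 cont=0.0000 V=0.0000[hold]; j=6 S=199.4108 intr=0.0000 cont=0.0000 V=0.0000[hold]; j=7 S=247.0869 intr=0.0000 cont=0.0000 V=0.0000[hold]  S*(7)=68.2722
k=6: j=0 S=61.3329 intr=30.0771 cont=29.4385 V=30.0771[EX]; j=1 S=75.9967 intr=15.4133 cont=15.1497 V=15.4133[EX]; j=2 S=94.1663 intr=0.0000 cont=3.7093 V=3.7093[hold]; j=3 S=116.6800 intr=0.0000 cont=0.0000 V=0.0000[hold]; j=4 S=144.5764 intr=0.0000 cont=0.0000 V=0.0000[hold]; j=5 S=179.1424 intr=0.0000 cont=0.0000 V=0.0000[hold]; j=6 S=221.9725 intr=0.0000 cont=0.0000 V=0.0000[hold]  S*(6)=75.9967
k=5: j=0 S=68.2722 intr=23.1378 cont=22.4992 V=23.1378[EX]; j=1 S=84.5951 intr=6.8149 cont=9.4249 V=9.4249[hold]; j=2 S=104.8204 intr=0.0000 cont=1.8196 V=1.8196[hold]; j=3 S=129.8814 intr=0.0000 cont=0.0000 V=0.0000[hold]; j=4 S=160.9340 intr=0.0000 cont=0.0000 V=0.0000[hold]; j=5 S=199.4108 intr=0.0000 cont=0.0000 V=0.0000[hold]  S*(5)=68.2722
k=4: j=0 S=75.9967 intr=15.4133 cont=16.0861 V=16.0861[hold]; j=1 S=94.1663 intr=0.0000 cont=5.5378 V=5.5378[hold]; j=2 S=116.6800 intr=0.0000 cont=0.8926 V=0.8926[hold]; j=3 S=144.5764 intr=0.0000 cont=0.0000 V=0.0000[hold]; j=4 S=179.1424 intr=0.0000 cont=0.0000 V=0.0000[hold]  S*(4)=-
k=3: j=0 S=84.5951 intr=6.8149 cont=10.6737 V=10.6737[hold]; j=1 S=104.8204 intr=0.0000 cont=3.1652 V=3.1652[hold]; j=2 S=129.8814 intr=0.0000 cont=0.4379 V=0.4379[hold]; j=3 S=160.9340 intr=0.0000 cont=0.0000 V=0.0000[hold]  S*(3)=-
k=2: j=0 S=94.1663 intr=0.0000 cont=6.8265 V=6.8265[hold]; j=1 S=116.6800 intr=0.0000 cont=1.7727 V=1.7727[hold]; j=2 S=144.5764 intr=0.0000 cont=0.2148 V=0.2148[hold]  S*(2)=-
k=1: j=0 S=104.8204 intr=0.0000 cont=4.2395 V=4.2395[hold]; j=1 S=129.8814 intr=0.0000 cont=0.9776 V=0.9776[hold]  S*(1)=-
k=0: j=0 S=116.6800 intr=0.0000 cont=2.5709 V=2.5709[hold]  S*(0)=-

price = 2.5709
boundary = - - - - - 68.2722 75.9967 68.2722
tree:
2.5709
4.2395 0.9776
6.8265 1.7727 0.2148
10.6737 3.1652 0.4379 0.0000
16.0861 5.5378 0.8926 0.0000 0.0000
23.1378 9.4249 1.8196 0.0000 0.0000 0.0000
30.0771 15.4133 3.7093 0.0000 0.0000 0.0000 0.0000
36.3111 23.1378 7.5612 0.0000 0.0000 0.0000 0.0000 0.0000
41.9114 30.0771 15.4133 0.0000 0.0000 0.0000 0.0000 0.0000 0.0000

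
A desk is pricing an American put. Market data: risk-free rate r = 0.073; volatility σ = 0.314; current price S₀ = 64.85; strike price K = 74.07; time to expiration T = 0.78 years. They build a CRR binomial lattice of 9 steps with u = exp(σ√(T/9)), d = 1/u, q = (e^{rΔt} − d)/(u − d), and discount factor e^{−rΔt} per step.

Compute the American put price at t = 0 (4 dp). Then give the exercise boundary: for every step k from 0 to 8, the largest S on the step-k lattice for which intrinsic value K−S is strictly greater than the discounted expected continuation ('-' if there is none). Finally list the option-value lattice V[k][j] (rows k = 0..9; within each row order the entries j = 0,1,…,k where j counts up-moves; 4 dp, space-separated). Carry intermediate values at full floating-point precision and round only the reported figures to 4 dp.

Δt=0.08667, u=1.09685, d=0.91170, q=0.51119, disc=e^(-rΔt)=0.99369
k=9 terminal: V=max(K-S,0) → 45.8473 40.1161 33.2210 24.9258 14.9459 2.9395 0.0000 0.0000 0.0000 0.0000
k=8: j=0 S=30.9559 intr=43.1141 cont=42.6469 V=43.1141[EX]; j=1 S=37.2422 intr=36.8278 cont=36.3607 V=36.8278[EX]; j=2 S=44.8050 intr=29.2650 cont=28.7978 V=29.2650[EX]; j=3 S=53.9037 intr=20.1663 cont=19.6992 V=20.1663[EX]; j=4 S=64.8500 intr=9.2200 cont=8.7529 V=9.2200[EX]; j=5 S=78.0192 intr=0.0000 cont=1.4278 V=1.4278[hold]; j=6 S=93.8627 intr=0.0000 cont=0.0000 V=0.0000[hold]; j=7 S=112.9236 intr=0.0000 cont=0.0000 V=0.0000[hold]; j=8 S=135.8552 intr=0.0000 cont=0.0000 V=0.0000[hold]  S*(8)=64.8500
k=7: j=0 S=33.9539 intr=40.1161 cont=39.6490 V=40.1161[EX]; j=1 S=40.8490 intr=33.2210 cont=32.7539 V=33.2210[EX]; j=2 S=49.1442 intr=24.9258 cont=24.4586 V=24.9258[EX]; j=3 S=59.1241 intr=14.9459 cont=14.4788 V=14.9459[EX]; j=4 S=71.1305 intr=2.9395 cont=5.2037 V=5.2037[hold]; j=5 S=85.5751 intr=0.0000 cont=0.6935 V=0.6935[hold]; j=6 S=102.9530 intr=0.0000 cont=0.0000 V=0.0000[hold]; j=7 S=123.8598 intr=0.0000 cont=0.0000 V=0.0000[hold]  S*(7)=59.1241
k=6: j=0 S=37.2422 intr=36.8278 cont=36.3607 V=36.8278[EX]; j=1 S=44.8050 intr=29.2650 cont=28.7978 V=29.2650[EX]; j=2 S=53.9037 intr=20.1663 cont=19.6992 V=20.1663[EX]; j=3 S=64.8500 intr=9.2200 cont=9.9030 V=9.9030[hold]; j=4 S=78.0192 intr=0.0000 cont=2.8799 V=2.8799[hold]; j=5 S=93.8627 intr=0.0000 cont=0.3369 V=0.3369[hold]; j=6 S=112.9236 intr=0.0000 cont=0.0000 V=0.0000[hold]  S*(6)=53.9037
k=5: j=0 S=40.8490 intr=33.2210 cont=32.7539 V=33.2210[EX]; j=1 S=49.1442 intr=24.9258 cont=24.4586 V=24.9258[EX]; j=2 S=59.1241 intr=14.9459 cont=14.8257 V=14.9459[EX]; j=3 S=71.1305 intr=2.9395 cont=6.2731 V=6.2731[hold]; j=4 S=85.5751 intr=0.0000 cont=1.5700 V=1.5700[hold]; j=5 S=102.9530 intr=0.0000 cont=0.1636 V=0.1636[hold]  S*(5)=59.1241
k=4: j=0 S=44.8050 intr=29.2650 cont=28.7978 V=29.2650[EX]; j=1 S=53.9037 intr=20.1663 cont=19.6992 V=20.1663[EX]; j=2 S=64.8500 intr=9.2200 cont=10.4462 V=10.4462[hold]; j=3 S=78.0192 intr=0.0000 cont=3.8445 V=3.8445[hold]; j=4 S=93.8627 intr=0.0000 cont=0.8457 V=0.8457[hold]  S*(4)=53.9037
k=3: j=0 S=49.1442 intr=24.9258 cont=24.4586 V=24.9258[EX]; j=1 S=59.1241 intr=14.9459 cont=15.1017 V=15.1017[hold]; j=2 S=71.1305 intr=2.9395 cont=7.0269 V=7.0269[hold]; j=3 S=85.5751 intr=0.0000 cont=2.2970 V=2.2970[hold]  S*(3)=49.1442
k=2: j=0 S=53.9037 intr=20.1663 cont=19.7783 V=20.1663[EX]; j=1 S=64.8500 intr=9.2200 cont=10.9047 V=10.9047[hold]; j=2 S=78.0192 intr=0.0000 cont=4.5799 V=4.5799[hold]  S*(2)=53.9037
k=1: j=0 S=59.1241 intr=14.9459 cont=15.3346 V=15.3346[hold]; j=1 S=71.1305 intr=2.9395 cont=7.6232 V=7.6232[hold]  S*(1)=-
k=0: j=0 S=64.8500 intr=9.2200 cont=11.3208 V=11.3208[hold]  S*(0)=-

price = 11.3208
boundary = - - 53.9037 49.1442 53.9037 59.1241 53.9037 59.1241 64.8500
tree:
11.3208
15.3346 7.6232
20.1663 10.9047 4.5799
24.9258 15.1017 7.0269 2.2970
29.2650 20.1663 10.4462 3.8445 0.8457
33.2210 24.9258 14.9459 6.2731 1.5700 0.1636
36.8278 29.2650 20.1663 9.9030 2.8799 0.3369 0.0000
40.1161 33.2210 24.9258 14.9459 5.2037 0.6935 0.0000 0.0000
43.1141 36.8278 29.2650 20.1663 9.2200 1.4278 0.0000 0.0000 0.0000
45.8473 40.1161 33.2210 24.9258 14.9459 2.9395 0.0000 0.0000 0.0000 0.0000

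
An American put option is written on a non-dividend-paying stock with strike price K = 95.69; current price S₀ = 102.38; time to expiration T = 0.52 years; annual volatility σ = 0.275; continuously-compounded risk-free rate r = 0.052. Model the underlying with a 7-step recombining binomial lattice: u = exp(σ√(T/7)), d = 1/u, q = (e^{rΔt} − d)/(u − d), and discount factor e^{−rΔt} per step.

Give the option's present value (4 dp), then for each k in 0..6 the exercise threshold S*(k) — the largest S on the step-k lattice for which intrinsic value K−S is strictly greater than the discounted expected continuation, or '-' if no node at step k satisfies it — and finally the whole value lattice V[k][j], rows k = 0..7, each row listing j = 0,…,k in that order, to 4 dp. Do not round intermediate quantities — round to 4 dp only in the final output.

Δt=0.07429, u=1.07783, d=0.92779, q=0.50707, disc=e^(-rΔt)=0.99614
k=7 terminal: V=max(K-S,0) → 35.1064 25.3086 13.9262 0.7031 0.0000 0.0000 0.0000 0.0000
k=6: j=0 S=65.2990 intr=30.3910 cont=30.0220 V=30.3910[EX]; j=1 S=75.8594 intr=19.8306 cont=19.4617 V=19.8306[EX]; j=2 S=88.1277 intr=7.5623 cont=7.1934 V=7.5623[EX]; j=3 S=102.3800 intr=0.0000 cont=0.3452 V=0.3452[hold]; j=4 S=118.9373 intr=0.0000 cont=0.0000 V=0.0000[hold]; j=5 S=138.1722 intr=0.0000 cont=0.0000 V=0.0000[hold]; j=6 S=160.5179 intr=0.0000 cont=0.0000 V=0.0000[hold]  S*(6)=88.1277
k=5: j=0 S=70.3814 intr=25.3086 cont=24.9396 V=25.3086[EX]; j=1 S=81.7638 intr=13.9262 cont=13.5573 V=13.9262[EX]; j=2 S=94.9869 intr=0.7031 cont=3.8877 V=3.8877[hold]; j=3 S=110.3485 intr=0.0000 cont=0.1695 V=0.1695[hold]; j=4 S=128.1945 intr=0.0000 cont=0.0000 V=0.0000[hold]; j=5 S=148.9265 intr=0.0000 cont=0.0000 V=0.0000[hold]  S*(5)=81.7638
k=4: j=0 S=75.8594 intr=19.8306 cont=19.4617 V=19.8306[EX]; j=1 S=88.1277 intr=7.5623 cont=8.8020 V=8.8020[hold]; j=2 S=102.3800 intr=0.0000 cont=1.9946 V=1.9946[hold]; j=3 S=118.9373 intr=0.0000 cont=0.0832 V=0.0832[hold]; j=4 S=138.1722 intr=0.0000 cont=0.0000 V=0.0000[hold]  S*(4)=75.8594
k=3: j=0 S=81.7638 intr=13.9262 cont=14.1835 V=14.1835[hold]; j=1 S=94.9869 intr=0.7031 cont=5.3296 V=5.3296[hold]; j=2 S=110.3485 intr=0.0000 cont=1.0215 V=1.0215[hold]; j=3 S=128.1945 intr=0.0000 cont=0.0409 V=0.0409[hold]  S*(3)=-
k=2: j=0 S=88.1277 intr=7.5623 cont=9.6566 V=9.6566[hold]; j=1 S=102.3800 intr=0.0000 cont=3.1330 V=3.1330[hold]; j=2 S=118.9373 intr=0.0000 cont=0.5222 V=0.5222[hold]  S*(2)=-
k=1: j=0 S=94.9869 intr=0.7031 cont=6.3242 V=6.3242[hold]; j=1 S=110.3485 intr=0.0000 cont=1.8022 V=1.8022[hold]  S*(1)=-
k=0: j=0 S=102.3800 intr=0.0000 cont=4.0157 V=4.0157[hold]  S*(0)=-

price = 4.0157
boundary = - - - - 75.8594 81.7638 88.1277
tree:
4.0157
6.3242 1.8022
9.6566 3.1330 0.5222
14.1835 5.3296 1.0215 0.0409
19.8306 8.8020 1.9946 0.0832 0.0000
25.3086 13.9262 3.8877 0.1695 0.0000 0.0000
30.3910 19.8306 7.5623 0.3452 0.0000 0.0000 0.0000
35.1064 25.3086 13.9262 0.7031 0.0000 0.0000 0.0000 0.0000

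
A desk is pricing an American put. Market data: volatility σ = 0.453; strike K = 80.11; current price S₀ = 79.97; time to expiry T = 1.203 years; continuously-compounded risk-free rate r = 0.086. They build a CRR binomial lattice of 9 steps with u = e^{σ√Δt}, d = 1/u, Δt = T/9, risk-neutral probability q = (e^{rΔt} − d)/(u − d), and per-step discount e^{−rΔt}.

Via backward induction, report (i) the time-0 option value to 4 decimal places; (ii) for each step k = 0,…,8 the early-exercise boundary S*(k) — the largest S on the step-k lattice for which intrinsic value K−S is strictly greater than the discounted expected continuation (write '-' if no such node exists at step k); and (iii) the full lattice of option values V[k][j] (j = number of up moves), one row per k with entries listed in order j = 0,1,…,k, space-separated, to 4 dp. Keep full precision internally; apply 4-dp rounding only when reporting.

Δt=0.13367  u=1.18012  d=0.84737  q=0.49344  discount=0.98857
step 9 (expiry): payoffs max(K−S,0) = 62.0972 55.0238 45.1726 31.4530 12.3459 0.0000 0.0000 0.0000 0.0000 0.0000
step 8: (k=8,j=0): S=21.2573, (K−S)⁺=58.8527, hold=57.9371 ⇒ V=58.8527 exercise | (k=8,j=1): S=29.6049, (K−S)⁺=50.5051, hold=49.5895 ⇒ V=50.5051 exercise | (k=8,j=2): S=41.2304, (K−S)⁺=38.8796, hold=37.9640 ⇒ V=38.8796 exercise | (k=8,j=3): S=57.4212, (K−S)⁺=22.6888, hold=21.7732 ⇒ V=22.6888 exercise | (k=8,j=4): S=79.9700, (K−S)⁺=0.1400, hold=6.1825 ⇒ V=6.1825 continue | (k=8,j=5): S=111.3735, (K−S)⁺=0.0000, hold=0.0000 ⇒ V=0.0000 continue | (k=8,j=6): S=155.1088, (K−S)⁺=0.0000, hold=0.0000 ⇒ V=0.0000 continue | (k=8,j=7): S=216.0186, (K−S)⁺=0.0000, hold=0.0000 ⇒ V=0.0000 continue | (k=8,j=8): S=300.8472, (K−S)⁺=0.0000, hold=0.0000 ⇒ V=0.0000 continue  boundary S*=57.4212
step 7: (k=7,j=0): S=25.0862, (K−S)⁺=55.0238, hold=54.1081 ⇒ V=55.0238 exercise | (k=7,j=1): S=34.9374, (K−S)⁺=45.1726, hold=44.2570 ⇒ V=45.1726 exercise | (k=7,j=2): S=48.6570, (K−S)⁺=31.4530, hold=30.5374 ⇒ V=31.4530 exercise | (k=7,j=3): S=67.7641, (K−S)⁺=12.3459, hold=14.3778 ⇒ V=14.3778 continue | (k=7,j=4): S=94.3745, (K−S)⁺=0.0000, hold=3.0960 ⇒ V=3.0960 continue | (k=7,j=5): S=131.4344, (K−S)⁺=0.0000, hold=0.0000 ⇒ V=0.0000 continue | (k=7,j=6): S=183.0475, (K−S)⁺=0.0000, hold=0.0000 ⇒ V=0.0000 continue | (k=7,j=7): S=254.9286, (K−S)⁺=0.0000, hold=0.0000 ⇒ V=0.0000 continue  boundary S*=48.6570
step 6: (k=6,j=0): S=29.6049, (K−S)⁺=50.5051, hold=49.5895 ⇒ V=50.5051 exercise | (k=6,j=1): S=41.2304, (K−S)⁺=38.8796, hold=37.9640 ⇒ V=38.8796 exercise | (k=6,j=2): S=57.4212, (K−S)⁺=22.6888, hold=22.7643 ⇒ V=22.7643 continue | (k=6,j=3): S=79.9700, (K−S)⁺=0.1400, hold=8.7103 ⇒ V=8.7103 continue | (k=6,j=4): S=111.3735, (K−S)⁺=0.0000, hold=1.5504 ⇒ V=1.5504 continue | (k=6,j=5): S=155.1088, (K−S)⁺=0.0000, hold=0.0000 ⇒ V=0.0000 continue | (k=6,j=6): S=216.0186, (K−S)⁺=0.0000, hold=0.0000 ⇒ V=0.0000 continue  boundary S*=41.2304
step 5: (k=5,j=0): S=34.9374, (K−S)⁺=45.1726, hold=44.2570 ⇒ V=45.1726 exercise | (k=5,j=1): S=48.6570, (K−S)⁺=31.4530, hold=30.5743 ⇒ V=31.4530 exercise | (k=5,j=2): S=67.7641, (K−S)⁺=12.3459, hold=15.6486 ⇒ V=15.6486 continue | (k=5,j=3): S=94.3745, (K−S)⁺=0.0000, hold=5.1182 ⇒ V=5.1182 continue | (k=5,j=4): S=131.4344, (K−S)⁺=0.0000, hold=0.7764 ⇒ V=0.7764 continue | (k=5,j=5): S=183.0475, (K−S)⁺=0.0000, hold=0.0000 ⇒ V=0.0000 continue  boundary S*=48.6570
step 4: (k=4,j=0): S=41.2304, (K−S)⁺=38.8796, hold=37.9640 ⇒ V=38.8796 exercise | (k=4,j=1): S=57.4212, (K−S)⁺=22.6888, hold=23.3842 ⇒ V=23.3842 continue | (k=4,j=2): S=79.9700, (K−S)⁺=0.1400, hold=10.3331 ⇒ V=10.3331 continue | (k=4,j=3): S=111.3735, (K−S)⁺=0.0000, hold=2.9418 ⇒ V=2.9418 continue | (k=4,j=4): S=155.1088, (K−S)⁺=0.0000, hold=0.3888 ⇒ V=0.3888 continue  boundary S*=41.2304
step 3: (k=3,j=0): S=48.6570, (K−S)⁺=31.4530, hold=30.8766 ⇒ V=31.4530 exercise | (k=3,j=1): S=67.7641, (K−S)⁺=12.3459, hold=16.7507 ⇒ V=16.7507 continue | (k=3,j=2): S=94.3745, (K−S)⁺=0.0000, hold=6.6095 ⇒ V=6.6095 continue | (k=3,j=3): S=131.4344, (K−S)⁺=0.0000, hold=1.6628 ⇒ V=1.6628 continue  boundary S*=48.6570
step 2: (k=2,j=0): S=57.4212, (K−S)⁺=22.6888, hold=23.9218 ⇒ V=23.9218 continue | (k=2,j=1): S=79.9700, (K−S)⁺=0.1400, hold=11.6124 ⇒ V=11.6124 continue | (k=2,j=2): S=111.3735, (K−S)⁺=0.0000, hold=4.1210 ⇒ V=4.1210 continue  boundary S*=-
step 1: (k=1,j=0): S=67.7641, (K−S)⁺=12.3459, hold=17.6439 ⇒ V=17.6439 continue | (k=1,j=1): S=94.3745, (K−S)⁺=0.0000, hold=7.8254 ⇒ V=7.8254 continue  boundary S*=-
step 0: (k=0,j=0): S=79.9700, (K−S)⁺=0.1400, hold=12.6528 ⇒ V=12.6528 continue  boundary S*=-

price = 12.6528
boundary = - - - 48.6570 41.2304 48.6570 41.2304 48.6570 57.4212
tree:
12.6528
17.6439 7.8254
23.9218 11.6124 4.1210
31.4530 16.7507 6.6095 1.6628
38.8796 23.3842 10.3331 2.9418 0.3888
45.1726 31.4530 15.6486 5.1182 0.7764 0.0000
50.5051 38.8796 22.7643 8.7103 1.5504 0.0000 0.0000
55.0238 45.1726 31.4530 14.3778 3.0960 0.0000 0.0000 0.0000
58.8527 50.5051 38.8796 22.6888 6.1825 0.0000 0.0000 0.0000 0.0000
62.0972 55.0238 45.1726 31.4530 12.3459 0.0000 0.0000 0.0000 0.0000 0.0000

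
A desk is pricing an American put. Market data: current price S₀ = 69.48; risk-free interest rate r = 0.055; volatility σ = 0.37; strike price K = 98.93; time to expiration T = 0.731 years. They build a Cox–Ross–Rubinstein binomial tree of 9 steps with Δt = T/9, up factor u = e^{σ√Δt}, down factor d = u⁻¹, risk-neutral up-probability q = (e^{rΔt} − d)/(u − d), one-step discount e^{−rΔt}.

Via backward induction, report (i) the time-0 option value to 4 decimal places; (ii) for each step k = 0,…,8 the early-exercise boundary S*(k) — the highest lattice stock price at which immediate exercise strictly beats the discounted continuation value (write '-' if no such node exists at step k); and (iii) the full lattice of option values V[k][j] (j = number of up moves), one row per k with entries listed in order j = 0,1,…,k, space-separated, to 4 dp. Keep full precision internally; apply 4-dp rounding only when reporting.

params: Δt=0.08122 u=1.11121 d=0.89992 q=0.49485 e^(-rΔt)=0.99554
t_9 payoffs: 72.0333 65.7183 57.9207 48.2924 36.4035 21.7232 3.5963 0.0000 0.0000 0.0000
t_8: node(8,0) S=29.8879 payoff=69.0421 vs cont=68.6012 → 69.0421 [stop]  node(8,1) S=36.9051 payoff=62.0249 vs cont=61.5839 → 62.0249 [stop]  node(8,2) S=45.5698 payoff=53.3602 vs cont=52.9192 → 53.3602 [stop]  node(8,3) S=56.2689 payoff=42.6611 vs cont=42.2201 → 42.6611 [stop]  node(8,4) S=69.4800 payoff=29.4500 vs cont=29.0090 → 29.4500 [stop]  node(8,5) S=85.7928 payoff=13.1372 vs cont=12.6962 → 13.1372 [stop]  node(8,6) S=105.9356 payoff=0.0000 vs cont=1.8086 → 1.8086 [wait]  node(8,7) S=130.8077 payoff=0.0000 vs cont=0.0000 → 0.0000 [wait]  node(8,8) S=161.5193 payoff=0.0000 vs cont=0.0000 → 0.0000 [wait]  ⇒ S*(8)=85.7928
t_7: node(7,0) S=33.2117 payoff=65.7183 vs cont=65.2774 → 65.7183 [stop]  node(7,1) S=41.0093 payoff=57.9207 vs cont=57.4798 → 57.9207 [stop]  node(7,2) S=50.6376 payoff=48.2924 vs cont=47.8514 → 48.2924 [stop]  node(7,3) S=62.5265 payoff=36.4035 vs cont=35.9625 → 36.4035 [stop]  node(7,4) S=77.2068 payoff=21.7232 vs cont=21.2823 → 21.7232 [stop]  node(7,5) S=95.3337 payoff=3.5963 vs cont=7.4976 → 7.4976 [wait]  node(7,6) S=117.7166 payoff=0.0000 vs cont=0.9095 → 0.9095 [wait]  node(7,7) S=145.3546 payoff=0.0000 vs cont=0.0000 → 0.0000 [wait]  ⇒ S*(7)=77.2068
t_6: node(6,0) S=36.9051 payoff=62.0249 vs cont=61.5839 → 62.0249 [stop]  node(6,1) S=45.5698 payoff=53.3602 vs cont=52.9192 → 53.3602 [stop]  node(6,2) S=56.2689 payoff=42.6611 vs cont=42.2201 → 42.6611 [stop]  node(6,3) S=69.4800 payoff=29.4500 vs cont=29.0090 → 29.4500 [stop]  node(6,4) S=85.7928 payoff=13.1372 vs cont=14.6182 → 14.6182 [wait]  node(6,5) S=105.9356 payoff=0.0000 vs cont=4.2186 → 4.2186 [wait]  node(6,6) S=130.8077 payoff=0.0000 vs cont=0.4574 → 0.4574 [wait]  ⇒ S*(6)=69.4800
t_5: node(5,0) S=41.0093 payoff=57.9207 vs cont=57.4798 → 57.9207 [stop]  node(5,1) S=50.6376 payoff=48.2924 vs cont=47.8514 → 48.2924 [stop]  node(5,2) S=62.5265 payoff=36.4035 vs cont=35.9625 → 36.4035 [stop]  node(5,3) S=77.2068 payoff=21.7232 vs cont=22.0119 → 22.0119 [wait]  node(5,4) S=95.3337 payoff=3.5963 vs cont=9.4297 → 9.4297 [wait]  node(5,5) S=117.7166 payoff=0.0000 vs cont=2.3468 → 2.3468 [wait]  ⇒ S*(5)=62.5265
t_4: node(4,0) S=45.5698 payoff=53.3602 vs cont=52.9192 → 53.3602 [stop]  node(4,1) S=56.2689 payoff=42.6611 vs cont=42.2201 → 42.6611 [stop]  node(4,2) S=69.4800 payoff=29.4500 vs cont=29.1513 → 29.4500 [stop]  node(4,3) S=85.7928 payoff=13.1372 vs cont=15.7152 → 15.7152 [wait]  node(4,4) S=105.9356 payoff=0.0000 vs cont=5.8983 → 5.8983 [wait]  ⇒ S*(4)=69.4800
t_3: node(3,0) S=50.6376 payoff=48.2924 vs cont=47.8514 → 48.2924 [stop]  node(3,1) S=62.5265 payoff=36.4035 vs cont=35.9625 → 36.4035 [stop]  node(3,2) S=77.2068 payoff=21.7232 vs cont=22.5523 → 22.5523 [wait]  node(3,3) S=95.3337 payoff=3.5963 vs cont=10.8089 → 10.8089 [wait]  ⇒ S*(3)=62.5265
t_2: node(2,0) S=56.2689 payoff=42.6611 vs cont=42.2201 → 42.6611 [stop]  node(2,1) S=69.4800 payoff=29.4500 vs cont=29.4175 → 29.4500 [stop]  node(2,2) S=85.7928 payoff=13.1372 vs cont=16.6664 → 16.6664 [wait]  ⇒ S*(2)=69.4800
t_1: node(1,0) S=62.5265 payoff=36.4035 vs cont=35.9625 → 36.4035 [stop]  node(1,1) S=77.2068 payoff=21.7232 vs cont=23.0210 → 23.0210 [wait]  ⇒ S*(1)=62.5265
t_0: node(0,0) S=69.4800 payoff=29.4500 vs cont=29.6484 → 29.6484 [wait]  ⇒ S*(0)=-

price = 29.6484
boundary = - 62.5265 69.4800 62.5265 69.4800 62.5265 69.4800 77.2068 85.7928
tree:
29.6484
36.4035 23.0210
42.6611 29.4500 16.6664
48.2924 36.4035 22.5523 10.8089
53.3602 42.6611 29.4500 15.7152 5.8983
57.9207 48.2924 36.4035 22.0119 9.4297 2.3468
62.0249 53.3602 42.6611 29.4500 14.6182 4.2186 0.4574
65.7183 57.9207 48.2924 36.4035 21.7232 7.4976 0.9095 0.0000
69.0421 62.0249 53.3602 42.6611 29.4500 13.1372 1.8086 0.0000 0.0000
72.0333 65.7183 57.9207 48.2924 36.4035 21.7232 3.5963 0.0000 0.0000 0.0000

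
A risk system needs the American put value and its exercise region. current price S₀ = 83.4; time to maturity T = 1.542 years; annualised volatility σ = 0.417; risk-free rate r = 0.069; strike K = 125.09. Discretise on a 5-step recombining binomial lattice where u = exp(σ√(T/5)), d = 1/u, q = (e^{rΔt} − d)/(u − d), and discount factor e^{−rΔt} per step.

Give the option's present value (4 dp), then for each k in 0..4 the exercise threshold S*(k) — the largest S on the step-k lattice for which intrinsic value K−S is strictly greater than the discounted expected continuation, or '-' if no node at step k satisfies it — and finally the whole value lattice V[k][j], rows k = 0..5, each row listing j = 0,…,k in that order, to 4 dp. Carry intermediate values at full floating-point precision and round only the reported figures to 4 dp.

Δt=0.30840, u=1.26058, d=0.79328, q=0.48839, disc=e^(-rΔt)=0.97895
k=5 terminal: V=max(K-S,0) → 98.8897 83.4558 58.9302 19.9572 0.0000 0.0000
k=4: j=0 S=33.0276 intr=92.0624 cont=89.4286 V=92.0624[EX]; j=1 S=52.4834 intr=72.6066 cont=69.9729 V=72.6066[EX]; j=2 S=83.4000 intr=41.6900 cont=39.0563 V=41.6900[EX]; j=3 S=132.5288 intr=0.0000 cont=9.9954 V=9.9954[hold]; j=4 S=210.5981 intr=0.0000 cont=0.0000 V=0.0000[hold]  S*(4)=83.4000
k=3: j=0 S=41.6342 intr=83.4558 cont=80.8221 V=83.4558[EX]; j=1 S=66.1598 intr=58.9302 cont=56.2965 V=58.9302[EX]; j=2 S=105.1328 intr=19.9572 cont=25.6588 V=25.6588[hold]; j=3 S=167.0638 intr=0.0000 cont=5.0061 V=5.0061[hold]  S*(3)=66.1598
k=2: j=0 S=52.4834 intr=72.6066 cont=69.9729 V=72.6066[EX]; j=1 S=83.4000 intr=41.6900 cont=41.7822 V=41.7822[hold]; j=2 S=132.5288 intr=0.0000 cont=15.2444 V=15.2444[hold]  S*(2)=52.4834
k=1: j=0 S=66.1598 intr=58.9302 cont=56.3406 V=58.9302[EX]; j=1 S=105.1328 intr=19.9572 cont=28.2146 V=28.2146[hold]  S*(1)=66.1598
k=0: j=0 S=83.4000 intr=41.6900 cont=43.0042 V=43.0042[hold]  S*(0)=-

price = 43.0042
boundary = - 66.1598 52.4834 66.1598 83.4000
tree:
43.0042
58.9302 28.2146
72.6066 41.7822 15.2444
83.4558 58.9302 25.6588 5.0061
92.0624 72.6066 41.6900 9.9954 0.0000
98.8897 83.4558 58.9302 19.9572 0.0000 0.0000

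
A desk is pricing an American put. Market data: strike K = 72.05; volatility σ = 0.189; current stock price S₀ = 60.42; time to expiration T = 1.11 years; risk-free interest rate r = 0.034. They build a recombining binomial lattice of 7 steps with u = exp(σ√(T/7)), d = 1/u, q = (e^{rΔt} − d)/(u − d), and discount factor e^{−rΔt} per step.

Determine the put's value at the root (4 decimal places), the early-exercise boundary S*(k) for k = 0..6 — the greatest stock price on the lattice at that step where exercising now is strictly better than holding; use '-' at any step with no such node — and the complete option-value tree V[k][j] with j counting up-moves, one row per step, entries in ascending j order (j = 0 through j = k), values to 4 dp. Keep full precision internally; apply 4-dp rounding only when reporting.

price = 11.9102
boundary = - 56.0396 51.9768 56.0396 60.4200 56.0396 60.4200
tree:
11.9102
16.0104 8.2053
20.0732 11.7065 5.0212
23.8415 16.0104 7.8092 2.4698
27.3366 20.0732 11.6300 4.3224 0.7655
30.5783 23.8415 16.0104 7.2925 1.5936 0.0000
33.5850 27.3366 20.0732 11.6300 3.3177 0.0000 0.0000
36.3737 30.5783 23.8415 16.0104 6.9072 0.0000 0.0000 0.0000

Δt=0.15857, u=1.07817, d=0.92750, q=0.51707, disc=e^(-rΔt)=0.99462
k=7 terminal: V=max(K-S,0) → 36.3737 30.5783 23.8415 16.0104 6.9072 0.0000 0.0000 0.0000
k=6: j=0 S=38.4650 intr=33.5850 cont=33.1976 V=33.5850[EX]; j=1 S=44.7134 intr=27.3366 cont=26.9492 V=27.3366[EX]; j=2 S=51.9768 intr=20.0732 cont=19.6858 V=20.0732[EX]; j=3 S=60.4200 intr=11.6300 cont=11.2426 V=11.6300[EX]; j=4 S=70.2348 intr=1.8152 cont=3.3177 V=3.3177[hold]; j=5 S=81.6439 intr=0.0000 cont=0.0000 V=0.0000[hold]; j=6 S=94.9064 intr=0.0000 cont=0.0000 V=0.0000[hold]  S*(6)=60.4200
k=5: j=0 S=41.4717 intr=30.5783 cont=30.1909 V=30.5783[EX]; j=1 S=48.2085 intr=23.8415 cont=23.4541 V=23.8415[EX]; j=2 S=56.0396 intr=16.0104 cont=15.6230 V=16.0104[EX]; j=3 S=65.1428 intr=6.9072 cont=7.2925 V=7.2925[hold]; j=4 S=75.7248 intr=0.0000 cont=1.5936 V=1.5936[hold]; j=5 S=88.0257 intr=0.0000 cont=0.0000 V=0.0000[hold]  S*(5)=56.0396
k=4: j=0 S=44.7134 intr=27.3366 cont=26.9492 V=27.3366[EX]; j=1 S=51.9768 intr=20.0732 cont=19.6858 V=20.0732[EX]; j=2 S=60.4200 intr=11.6300 cont=11.4408 V=11.6300[EX]; j=3 S=70.2348 intr=1.8152 cont=4.3224 V=4.3224[hold]; j=4 S=81.6439 intr=0.0000 cont=0.7655 V=0.7655[hold]  S*(4)=60.4200
k=3: j=0 S=48.2085 intr=23.8415 cont=23.4541 V=23.8415[EX]; j=1 S=56.0396 intr=16.0104 cont=15.6230 V=16.0104[EX]; j=2 S=65.1428 intr=6.9072 cont=7.8092 V=7.8092[hold]; j=3 S=75.7248 intr=0.0000 cont=2.4698 V=2.4698[hold]  S*(3)=56.0396
k=2: j=0 S=51.9768 intr=20.0732 cont=19.6858 V=20.0732[EX]; j=1 S=60.4200 intr=11.6300 cont=11.7065 V=11.7065[hold]; j=2 S=70.2348 intr=1.8152 cont=5.0212 V=5.0212[hold]  S*(2)=51.9768
k=1: j=0 S=56.0396 intr=16.0104 cont=15.6623 V=16.0104[EX]; j=1 S=65.1428 intr=6.9072 cont=8.2053 V=8.2053[hold]  S*(1)=56.0396
k=0: j=0 S=60.4200 intr=11.6300 cont=11.9102 V=11.9102[hold]  S*(0)=-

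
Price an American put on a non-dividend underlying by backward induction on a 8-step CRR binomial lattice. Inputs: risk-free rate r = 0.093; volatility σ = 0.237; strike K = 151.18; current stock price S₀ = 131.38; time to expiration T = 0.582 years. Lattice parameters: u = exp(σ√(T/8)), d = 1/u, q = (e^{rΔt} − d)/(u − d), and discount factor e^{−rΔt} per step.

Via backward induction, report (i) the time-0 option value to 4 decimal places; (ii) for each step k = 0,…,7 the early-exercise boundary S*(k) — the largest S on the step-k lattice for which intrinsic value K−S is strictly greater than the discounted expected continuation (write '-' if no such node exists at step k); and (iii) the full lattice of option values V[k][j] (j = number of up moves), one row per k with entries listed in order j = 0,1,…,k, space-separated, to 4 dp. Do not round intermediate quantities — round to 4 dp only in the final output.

Δt=0.07275, u=1.06601, d=0.93808, q=0.53709, disc=e^(-rΔt)=0.99326
k=8 terminal: V=max(K-S,0) → 72.3967 61.6522 49.4424 35.5673 19.8000 1.8823 0.0000 0.0000 0.0000
k=7: j=0 S=83.9839 intr=67.1961 cont=66.1767 V=67.1961[EX]; j=1 S=95.4377 intr=55.7423 cont=54.7229 V=55.7423[EX]; j=2 S=108.4535 intr=42.7265 cont=41.7071 V=42.7265[EX]; j=3 S=123.2444 intr=27.9356 cont=26.9162 V=27.9356[EX]; j=4 S=140.0526 intr=11.1274 cont=10.1080 V=11.1274[EX]; j=5 S=159.1530 intr=0.0000 cont=0.8655 V=0.8655[hold]; j=6 S=180.8584 intr=0.0000 cont=0.0000 V=0.0000[hold]; j=7 S=205.5240 intr=0.0000 cont=0.0000 V=0.0000[hold]  S*(7)=140.0526
k=6: j=0 S=89.5278 intr=61.6522 cont=60.6328 V=61.6522[EX]; j=1 S=101.7376 intr=49.4424 cont=48.4230 V=49.4424[EX]; j=2 S=115.6127 intr=35.5673 cont=34.5479 V=35.5673[EX]; j=3 S=131.3800 intr=19.8000 cont=18.7806 V=19.8000[EX]; j=4 S=149.2977 intr=1.8823 cont=5.5780 V=5.5780[hold]; j=5 S=169.6590 intr=0.0000 cont=0.3979 V=0.3979[hold]; j=6 S=192.7972 intr=0.0000 cont=0.0000 V=0.0000[hold]  S*(6)=131.3800
k=5: j=0 S=95.4377 intr=55.7423 cont=54.7229 V=55.7423[EX]; j=1 S=108.4535 intr=42.7265 cont=41.7071 V=42.7265[EX]; j=2 S=123.2444 intr=27.9356 cont=26.9162 V=27.9356[EX]; j=3 S=140.0526 intr=11.1274 cont=12.0795 V=12.0795[hold]; j=4 S=159.1530 intr=0.0000 cont=2.7770 V=2.7770[hold]; j=5 S=180.8584 intr=0.0000 cont=0.1830 V=0.1830[hold]  S*(5)=123.2444
k=4: j=0 S=101.7376 intr=49.4424 cont=48.4230 V=49.4424[EX]; j=1 S=115.6127 intr=35.5673 cont=34.5479 V=35.5673[EX]; j=2 S=131.3800 intr=19.8000 cont=19.2885 V=19.8000[EX]; j=3 S=149.2977 intr=1.8823 cont=7.0355 V=7.0355[hold]; j=4 S=169.6590 intr=0.0000 cont=1.3744 V=1.3744[hold]  S*(4)=131.3800
k=3: j=0 S=108.4535 intr=42.7265 cont=41.7071 V=42.7265[EX]; j=1 S=123.2444 intr=27.9356 cont=26.9162 V=27.9356[EX]; j=2 S=140.0526 intr=11.1274 cont=12.8571 V=12.8571[hold]; j=3 S=159.1530 intr=0.0000 cont=3.9681 V=3.9681[hold]  S*(3)=123.2444
k=2: j=0 S=115.6127 intr=35.5673 cont=34.5479 V=35.5673[EX]; j=1 S=131.3800 intr=19.8000 cont=19.7033 V=19.8000[EX]; j=2 S=149.2977 intr=1.8823 cont=8.0284 V=8.0284[hold]  S*(2)=131.3800
k=1: j=0 S=123.2444 intr=27.9356 cont=26.9162 V=27.9356[EX]; j=1 S=140.0526 intr=11.1274 cont=13.3867 V=13.3867[hold]  S*(1)=123.2444
k=0: j=0 S=131.3800 intr=19.8000 cont=19.9859 V=19.9859[hold]  S*(0)=-

price = 19.9859
boundary = - 123.2444 131.3800 123.2444 131.3800 123.2444 131.3800 140.0526
tree:
19.9859
27.9356 13.3867
35.5673 19.8000 8.0284
42.7265 27.9356 12.8571 3.9681
49.4424 35.5673 19.8000 7.0355 1.3744
55.7423 42.7265 27.9356 12.0795 2.7770 0.1830
61.6522 49.4424 35.5673 19.8000 5.5780 0.3979 0.0000
67.1961 55.7423 42.7265 27.9356 11.1274 0.8655 0.0000 0.0000
72.3967 61.6522 49.4424 35.5673 19.8000 1.8823 0.0000 0.0000 0.0000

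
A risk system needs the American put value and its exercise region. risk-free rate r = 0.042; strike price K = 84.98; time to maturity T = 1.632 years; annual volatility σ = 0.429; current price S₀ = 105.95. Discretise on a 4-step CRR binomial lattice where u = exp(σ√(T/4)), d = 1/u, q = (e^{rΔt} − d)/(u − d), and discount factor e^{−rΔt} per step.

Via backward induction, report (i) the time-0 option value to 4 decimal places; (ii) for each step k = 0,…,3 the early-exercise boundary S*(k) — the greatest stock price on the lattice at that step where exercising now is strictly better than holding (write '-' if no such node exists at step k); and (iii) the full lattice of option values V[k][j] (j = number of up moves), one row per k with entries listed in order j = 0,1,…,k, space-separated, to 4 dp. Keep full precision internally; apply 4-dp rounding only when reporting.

price = 10.4137
boundary = - - - 46.5673
tree:
10.4137
16.7204 3.4897
25.9767 6.6116 0.0000
38.4127 12.5264 0.0000 0.0000
49.5742 23.7326 0.0000 0.0000 0.0000

Δt=0.40800, u=1.31525, d=0.76031, q=0.46307, disc=e^(-rΔt)=0.98301
k=4 terminal: V=max(K-S,0) → 49.5742 23.7326 0.0000 0.0000 0.0000
k=3: j=0 S=46.5673 intr=38.4127 cont=36.9689 V=38.4127[EX]; j=1 S=80.5553 intr=4.4247 cont=12.5264 V=12.5264[hold]; j=2 S=139.3502 intr=0.0000 cont=0.0000 V=0.0000[hold]; j=3 S=241.0579 intr=0.0000 cont=0.0000 V=0.0000[hold]  S*(3)=46.5673
k=2: j=0 S=61.2474 intr=23.7326 cont=25.9767 V=25.9767[hold]; j=1 S=105.9500 intr=0.0000 cont=6.6116 V=6.6116[hold]; j=2 S=183.2798 intr=0.0000 cont=0.0000 V=0.0000[hold]  S*(2)=-
k=1: j=0 S=80.5553 intr=4.4247 cont=16.7204 V=16.7204[hold]; j=1 S=139.3502 intr=0.0000 cont=3.4897 V=3.4897[hold]  S*(1)=-
k=0: j=0 S=105.9500 intr=0.0000 cont=10.4137 V=10.4137[hold]  S*(0)=-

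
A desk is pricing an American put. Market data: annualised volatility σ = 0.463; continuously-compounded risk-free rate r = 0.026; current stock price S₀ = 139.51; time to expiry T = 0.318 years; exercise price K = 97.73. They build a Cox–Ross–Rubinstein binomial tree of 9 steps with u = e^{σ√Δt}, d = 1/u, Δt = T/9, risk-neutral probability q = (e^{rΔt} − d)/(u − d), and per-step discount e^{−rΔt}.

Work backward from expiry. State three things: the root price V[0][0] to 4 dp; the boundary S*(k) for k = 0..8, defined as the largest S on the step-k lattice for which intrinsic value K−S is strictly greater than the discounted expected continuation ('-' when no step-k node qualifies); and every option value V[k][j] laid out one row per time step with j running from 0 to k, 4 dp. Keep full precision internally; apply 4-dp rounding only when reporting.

price = 1.1797
boundary = - - - - - - - 75.8623 82.7605
tree:
1.1797
1.9203 0.3910
3.0757 0.6898 0.0725
4.8323 1.2053 0.1405 0.0000
7.4168 2.0809 0.2723 0.0000 0.0000
11.0608 3.5387 0.5277 0.0000 0.0000 0.0000
15.9115 5.9006 1.0227 0.0000 0.0000 0.0000 0.0000
21.8677 9.5798 1.9820 0.0000 0.0000 0.0000 0.0000 0.0000
28.1909 14.9695 3.8411 0.0000 0.0000 0.0000 0.0000 0.0000 0.0000
33.9871 21.8677 7.4440 0.0000 0.0000 0.0000 0.0000 0.0000 0.0000 0.0000

Δt=0.03533, u=1.09093, d=0.91665, q=0.48353, disc=e^(-rΔt)=0.99908
k=9 terminal: V=max(K-S,0) → 33.9871 21.8677 7.4440 0.0000 0.0000 0.0000 0.0000 0.0000 0.0000 0.0000
k=8: j=0 S=69.5391 intr=28.1909 cont=28.1011 V=28.1909[EX]; j=1 S=82.7605 intr=14.9695 cont=14.8797 V=14.9695[EX]; j=2 S=98.4957 intr=0.0000 cont=3.8411 V=3.8411[hold]; j=3 S=117.2226 intr=0.0000 cont=0.0000 V=0.0000[hold]; j=4 S=139.5100 intr=0.0000 cont=0.0000 V=0.0000[hold]; j=5 S=166.0349 intr=0.0000 cont=0.0000 V=0.0000[hold]; j=6 S=197.6030 intr=0.0000 cont=0.0000 V=0.0000[hold]; j=7 S=235.1730 intr=0.0000 cont=0.0000 V=0.0000[hold]; j=8 S=279.8862 intr=0.0000 cont=0.0000 V=0.0000[hold]  S*(8)=82.7605
k=7: j=0 S=75.8623 intr=21.8677 cont=21.7779 V=21.8677[EX]; j=1 S=90.2860 intr=7.4440 cont=9.5798 V=9.5798[hold]; j=2 S=107.4519 intr=0.0000 cont=1.9820 V=1.9820[hold]; j=3 S=127.8817 intr=0.0000 cont=0.0000 V=0.0000[hold]; j=4 S=152.1957 intr=0.0000 cont=0.0000 V=0.0000[hold]; j=5 S=181.1325 intr=0.0000 cont=0.0000 V=0.0000[hold]; j=6 S=215.5711 intr=0.0000 cont=0.0000 V=0.0000[hold]; j=7 S=256.5574 intr=0.0000 cont=0.0000 V=0.0000[hold]  S*(7)=75.8623
k=6: j=0 S=82.7605 intr=14.9695 cont=15.9115 V=15.9115[hold]; j=1 S=98.4957 intr=0.0000 cont=5.9006 V=5.9006[hold]; j=2 S=117.2226 intr=0.0000 cont=1.0227 V=1.0227[hold]; j=3 S=139.5100 intr=0.0000 cont=0.0000 V=0.0000[hold]; j=4 S=166.0349 intr=0.0000 cont=0.0000 V=0.0000[hold]; j=5 S=197.6030 intr=0.0000 cont=0.0000 V=0.0000[hold]; j=6 S=235.1730 intr=0.0000 cont=0.0000 V=0.0000[hold]  S*(6)=-
k=5: j=0 S=90.2860 intr=7.4440 cont=11.0608 V=11.0608[hold]; j=1 S=107.4519 intr=0.0000 cont=3.5387 V=3.5387[hold]; j=2 S=127.8817 intr=0.0000 cont=0.5277 V=0.5277[hold]; j=3 S=152.1957 intr=0.0000 cont=0.0000 V=0.0000[hold]; j=4 S=181.1325 intr=0.0000 cont=0.0000 V=0.0000[hold]; j=5 S=215.5711 intr=0.0000 cont=0.0000 V=0.0000[hold]  S*(5)=-
k=4: j=0 S=98.4957 intr=0.0000 cont=7.4168 V=7.4168[hold]; j=1 S=117.2226 intr=0.0000 cont=2.0809 V=2.0809[hold]; j=2 S=139.5100 intr=0.0000 cont=0.2723 V=0.2723[hold]; j=3 S=166.0349 intr=0.0000 cont=0.0000 V=0.0000[hold]; j=4 S=197.6030 intr=0.0000 cont=0.0000 V=0.0000[hold]  S*(4)=-
k=3: j=0 S=107.4519 intr=0.0000 cont=4.8323 V=4.8323[hold]; j=1 S=127.8817 intr=0.0000 cont=1.2053 V=1.2053[hold]; j=2 S=152.1957 intr=0.0000 cont=0.1405 V=0.1405[hold]; j=3 S=181.1325 intr=0.0000 cont=0.0000 V=0.0000[hold]  S*(3)=-
k=2: j=0 S=117.2226 intr=0.0000 cont=3.0757 V=3.0757[hold]; j=1 S=139.5100 intr=0.0000 cont=0.6898 V=0.6898[hold]; j=2 S=166.0349 intr=0.0000 cont=0.0725 V=0.0725[hold]  S*(2)=-
k=1: j=0 S=127.8817 intr=0.0000 cont=1.9203 V=1.9203[hold]; j=1 S=152.1957 intr=0.0000 cont=0.3910 V=0.3910[hold]  S*(1)=-
k=0: j=0 S=139.5100 intr=0.0000 cont=1.1797 V=1.1797[hold]  S*(0)=-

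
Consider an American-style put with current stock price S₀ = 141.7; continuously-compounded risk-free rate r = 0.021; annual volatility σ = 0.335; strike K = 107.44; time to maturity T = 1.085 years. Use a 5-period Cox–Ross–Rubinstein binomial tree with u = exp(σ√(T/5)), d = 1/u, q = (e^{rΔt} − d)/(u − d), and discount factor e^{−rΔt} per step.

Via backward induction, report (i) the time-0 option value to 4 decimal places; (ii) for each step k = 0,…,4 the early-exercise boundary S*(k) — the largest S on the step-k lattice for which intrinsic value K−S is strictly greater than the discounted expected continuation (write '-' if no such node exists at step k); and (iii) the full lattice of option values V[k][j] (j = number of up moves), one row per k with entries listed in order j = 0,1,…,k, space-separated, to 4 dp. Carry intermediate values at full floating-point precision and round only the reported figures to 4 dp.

price = 4.9719
boundary = - - - - 75.9061
tree:
4.9719
8.2651 1.3892
13.4201 2.6615 0.0000
21.0851 5.0989 0.0000 0.0000
31.5339 9.7684 0.0000 0.0000 0.0000
42.5014 18.7142 0.0000 0.0000 0.0000 0.0000

params: Δt=0.21700 u=1.16889 d=0.85551 q=0.47564 e^(-rΔt)=0.99545
t_5 payoffs: 42.5014 18.7142 0.0000 0.0000 0.0000 0.0000
t_4: node(4,0) S=75.9061 payoff=31.5339 vs cont=31.0455 → 31.5339 [stop]  node(4,1) S=103.7106 payoff=3.7294 vs cont=9.7684 → 9.7684 [wait]  node(4,2) S=141.7000 payoff=0.0000 vs cont=0.0000 → 0.0000 [wait]  node(4,3) S=193.6050 payoff=0.0000 vs cont=0.0000 → 0.0000 [wait]  node(4,4) S=264.5229 payoff=0.0000 vs cont=0.0000 → 0.0000 [wait]  ⇒ S*(4)=75.9061
t_3: node(3,0) S=88.7258 payoff=18.7142 vs cont=21.0851 → 21.0851 [wait]  node(3,1) S=121.2262 payoff=0.0000 vs cont=5.0989 → 5.0989 [wait]  node(3,2) S=165.6316 payoff=0.0000 vs cont=0.0000 → 0.0000 [wait]  node(3,3) S=226.3028 payoff=0.0000 vs cont=0.0000 → 0.0000 [wait]  ⇒ S*(3)=-
t_2: node(2,0) S=103.7106 payoff=3.7294 vs cont=13.4201 → 13.4201 [wait]  node(2,1) S=141.7000 payoff=0.0000 vs cont=2.6615 → 2.6615 [wait]  node(2,2) S=193.6050 payoff=0.0000 vs cont=0.0000 → 0.0000 [wait]  ⇒ S*(2)=-
t_1: node(1,0) S=121.2262 payoff=0.0000 vs cont=8.2651 → 8.2651 [wait]  node(1,1) S=165.6316 payoff=0.0000 vs cont=1.3892 → 1.3892 [wait]  ⇒ S*(1)=-
t_0: node(0,0) S=141.7000 payoff=0.0000 vs cont=4.9719 → 4.9719 [wait]  ⇒ S*(0)=-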